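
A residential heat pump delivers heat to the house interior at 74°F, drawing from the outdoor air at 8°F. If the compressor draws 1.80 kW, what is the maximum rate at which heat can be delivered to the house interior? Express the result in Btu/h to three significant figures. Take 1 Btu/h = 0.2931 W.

49700 Btu/h

In absolute terms T_C = 259.82 K and T_H = 296.48 K, so ΔT = 36.67 K.
COP_Carnot = T_H/ΔT = 296.48/36.67 = 8.086.
Q̇_max = COP_Carnot × Ẇ = 8.086 × 1.800 kW = 14.55 kW = 49660 Btu/h.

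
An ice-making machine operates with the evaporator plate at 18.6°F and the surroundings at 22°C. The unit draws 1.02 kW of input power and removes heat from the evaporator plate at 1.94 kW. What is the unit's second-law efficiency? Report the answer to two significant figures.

0.21

COP_actual = Q̇_C/Ẇ = 1.940/1.020 = 1.902.
In absolute terms T_C = 265.71 K and T_H = 295.15 K, so ΔT = 29.44 K.
COP_Carnot = T_C/ΔT = 265.71/29.44 = 9.024.
η_II = COP_actual/COP_Carnot = 1.902/9.024 = 0.2108.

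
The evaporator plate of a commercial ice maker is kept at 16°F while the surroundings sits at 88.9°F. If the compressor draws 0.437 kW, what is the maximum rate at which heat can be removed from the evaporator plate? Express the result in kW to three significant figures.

2.85 kW

In absolute terms T_C = 264.26 K and T_H = 304.76 K, so ΔT = 40.50 K.
COP_Carnot = T_C/ΔT = 264.26/40.50 = 6.525.
Q̇_max = COP_Carnot × Ẇ = 6.525 × 0.4370 kW = 2.851 kW.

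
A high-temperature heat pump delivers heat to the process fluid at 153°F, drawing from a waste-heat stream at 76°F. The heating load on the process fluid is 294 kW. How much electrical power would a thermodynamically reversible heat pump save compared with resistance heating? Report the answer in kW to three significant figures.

In absolute terms T_C = 297.59 K and T_H = 340.37 K, so ΔT = 42.78 K.
COP_Carnot = T_H/ΔT = 340.37/42.78 = 7.957.
Resistance heating needs Ẇ_res = Q̇_H = 294.0 kW; the reversible heat pump needs only Ẇ_hp = Q̇_H/COP = 36.95 kW.
Saving = 294.0 − 36.95 = 257.1 kW.

257 kW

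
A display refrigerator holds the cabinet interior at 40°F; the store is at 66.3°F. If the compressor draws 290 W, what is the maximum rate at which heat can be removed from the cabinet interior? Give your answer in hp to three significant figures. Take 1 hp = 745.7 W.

7.39 hp

In absolute terms T_C = 277.59 K and T_H = 292.21 K, so ΔT = 14.61 K.
COP_Carnot = T_C/ΔT = 277.59/14.61 = 19.00.
Q̇_max = COP_Carnot × Ẇ = 19.00 × 290.0 W = 5510 W = 7.389 hp.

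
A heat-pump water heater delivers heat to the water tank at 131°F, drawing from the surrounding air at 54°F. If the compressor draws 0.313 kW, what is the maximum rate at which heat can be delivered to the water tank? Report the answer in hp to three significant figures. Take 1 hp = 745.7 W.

3.22 hp

In absolute terms T_C = 285.37 K and T_H = 328.15 K, so ΔT = 42.78 K.
COP_Carnot = T_H/ΔT = 328.15/42.78 = 7.671.
Q̇_max = COP_Carnot × Ẇ = 7.671 × 0.3130 kW = 2.401 kW = 3.220 hp.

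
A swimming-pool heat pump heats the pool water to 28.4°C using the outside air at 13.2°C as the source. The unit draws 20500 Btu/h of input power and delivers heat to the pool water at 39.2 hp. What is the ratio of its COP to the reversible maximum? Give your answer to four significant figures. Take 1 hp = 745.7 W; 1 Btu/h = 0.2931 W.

Converting, Q̇_H = 39.20 hp = 99730 Btu/h, so COP_actual = Q̇_H/Ẇ = 99730/20500 = 4.865.
In absolute terms T_C = 286.35 K and T_H = 301.55 K, so ΔT = 15.20 K.
COP_Carnot = T_H/ΔT = 301.55/15.20 = 19.84.
η_II = COP_actual/COP_Carnot = 4.865/19.84 = 0.2452.

0.2452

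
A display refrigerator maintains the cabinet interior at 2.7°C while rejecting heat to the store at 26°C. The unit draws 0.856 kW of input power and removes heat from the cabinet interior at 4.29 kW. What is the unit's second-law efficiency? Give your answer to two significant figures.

0.42

COP_actual = Q̇_C/Ẇ = 4.290/0.8560 = 5.012.
In absolute terms T_C = 275.85 K and T_H = 299.15 K, so ΔT = 23.30 K.
COP_Carnot = T_C/ΔT = 275.85/23.30 = 11.84.
η_II = COP_actual/COP_Carnot = 5.012/11.84 = 0.4233.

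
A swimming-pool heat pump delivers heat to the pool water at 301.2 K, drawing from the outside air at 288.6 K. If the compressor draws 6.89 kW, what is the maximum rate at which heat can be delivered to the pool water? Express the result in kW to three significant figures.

165 kW

The reservoir spacing is ΔT = 301.2 − 288.6 = 12.60 K.
COP_Carnot = T_H/ΔT = 301.20/12.60 = 23.90.
Q̇_max = COP_Carnot × Ẇ = 23.90 × 6.890 kW = 164.7 kW.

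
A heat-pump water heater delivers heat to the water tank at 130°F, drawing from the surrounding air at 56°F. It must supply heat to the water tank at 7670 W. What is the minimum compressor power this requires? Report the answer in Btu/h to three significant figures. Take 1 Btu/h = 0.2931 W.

3280 Btu/h

In absolute terms T_C = 286.48 K and T_H = 327.59 K, so ΔT = 41.11 K.
COP_Carnot = T_H/ΔT = 327.59/41.11 = 7.969.
Ẇ_min = Q̇/COP_Carnot = 7670/7.969 = 962.5 W = 3284 Btu/h.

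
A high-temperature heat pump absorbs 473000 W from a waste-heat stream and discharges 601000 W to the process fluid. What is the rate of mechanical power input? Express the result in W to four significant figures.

128000 W

For a cyclic device the first law requires Q̇_H = Q̇_C + Ẇ.
Ẇ = Q̇_H − Q̇_C = 128000 W.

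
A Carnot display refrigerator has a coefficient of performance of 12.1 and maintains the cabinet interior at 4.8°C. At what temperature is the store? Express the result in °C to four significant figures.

27.77 °C

COP_R = T_C/(T_H − T_C) gives T_H − T_C = T_C/COP.
With T_C = 277.95 K, T_H = 277.95 × (1 + 1/12.1) = 300.92 K.
Converting, 300.92 K = 27.77°C.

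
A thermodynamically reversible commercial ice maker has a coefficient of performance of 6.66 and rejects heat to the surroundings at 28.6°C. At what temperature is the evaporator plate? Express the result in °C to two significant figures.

For a Carnot refrigerator COP_R = T_C/(T_H − T_C), so T_C = COP·T_H/(1 + COP).
With T_H = 301.75 K, T_C = 6.66 × 301.75/7.660 = 262.36 K.
Converting, 262.36 K = -10.79°C.

-11 °C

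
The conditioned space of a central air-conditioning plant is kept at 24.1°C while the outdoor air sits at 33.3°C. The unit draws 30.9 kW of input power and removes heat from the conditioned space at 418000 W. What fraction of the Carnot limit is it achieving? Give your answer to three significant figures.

Converting, Q̇_C = 418000 W = 418.0 kW, so COP_actual = Q̇_C/Ẇ = 418.0/30.90 = 13.53.
In absolute terms T_C = 297.25 K and T_H = 306.45 K, so ΔT = 9.200 K.
COP_Carnot = T_C/ΔT = 297.25/9.200 = 32.31.
η_II = COP_actual/COP_Carnot = 13.53/32.31 = 0.4187.

0.419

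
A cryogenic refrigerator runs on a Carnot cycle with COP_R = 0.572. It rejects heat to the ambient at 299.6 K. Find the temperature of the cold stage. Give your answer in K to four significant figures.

109.0 K

For a Carnot refrigerator COP_R = T_C/(T_H − T_C), so T_C = COP·T_H/(1 + COP).
With T_H = 299.60 K, T_C = 0.572 × 299.60/1.572 = 109.01 K.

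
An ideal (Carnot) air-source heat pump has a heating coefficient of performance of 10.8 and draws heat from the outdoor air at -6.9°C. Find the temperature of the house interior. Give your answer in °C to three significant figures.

20.3 °C

COP_HP = T_H/(T_H − T_C) rearranges to T_H = COP·T_C/(COP − 1).
With T_C = 266.25 K, T_H = 10.8 × 266.25/9.800 = 293.42 K.
Converting, 293.42 K = 20.27°C.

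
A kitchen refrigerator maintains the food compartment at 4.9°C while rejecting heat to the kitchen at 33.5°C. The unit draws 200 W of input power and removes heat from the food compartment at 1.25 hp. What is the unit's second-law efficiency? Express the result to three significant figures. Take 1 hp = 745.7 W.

Converting, Q̇_C = 1.250 hp = 932.1 W, so COP_actual = Q̇_C/Ẇ = 932.1/200.0 = 4.661.
In absolute terms T_C = 278.05 K and T_H = 306.65 K, so ΔT = 28.60 K.
COP_Carnot = T_C/ΔT = 278.05/28.60 = 9.722.
η_II = COP_actual/COP_Carnot = 4.661/9.722 = 0.4794.

0.479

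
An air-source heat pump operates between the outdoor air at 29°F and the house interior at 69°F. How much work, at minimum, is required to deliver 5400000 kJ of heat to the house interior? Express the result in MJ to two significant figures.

410 MJ

In absolute terms T_C = 271.48 K and T_H = 293.71 K, so ΔT = 22.22 K.
The reversible limit is COP_HP = T_H/ΔT = 13.22, so W_min = Q_H/COP = Q_H·ΔT/T_H.
W_min = 5400000 × 22.22/293.71 = 408600 kJ = 408.6 MJ.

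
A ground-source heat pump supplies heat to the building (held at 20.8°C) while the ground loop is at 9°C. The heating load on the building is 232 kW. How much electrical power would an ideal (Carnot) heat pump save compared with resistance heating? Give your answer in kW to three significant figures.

223 kW

In absolute terms T_C = 282.15 K and T_H = 293.95 K, so ΔT = 11.80 K.
COP_Carnot = T_H/ΔT = 293.95/11.80 = 24.91.
Resistance heating needs Ẇ_res = Q̇_H = 232.0 kW; the reversible heat pump needs only Ẇ_hp = Q̇_H/COP = 9.313 kW.
Saving = 232.0 − 9.313 = 222.7 kW.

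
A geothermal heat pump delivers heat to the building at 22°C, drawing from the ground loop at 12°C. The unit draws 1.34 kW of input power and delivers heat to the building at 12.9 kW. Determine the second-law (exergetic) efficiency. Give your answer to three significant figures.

COP_actual = Q̇_H/Ẇ = 12.90/1.340 = 9.627.
In absolute terms T_C = 285.15 K and T_H = 295.15 K, so ΔT = 10.00 K.
COP_Carnot = T_H/ΔT = 295.15/10.00 = 29.52.
η_II = COP_actual/COP_Carnot = 9.627/29.52 = 0.3262.

0.326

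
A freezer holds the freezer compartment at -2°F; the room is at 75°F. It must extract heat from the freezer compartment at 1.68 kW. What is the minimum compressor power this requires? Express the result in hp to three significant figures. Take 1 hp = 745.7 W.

In absolute terms T_C = 254.26 K and T_H = 297.04 K, so ΔT = 42.78 K.
COP_Carnot = T_C/ΔT = 254.26/42.78 = 5.944.
Ẇ_min = Q̇/COP_Carnot = 1.680/5.944 = 0.2826 kW = 0.3790 hp.

0.379 hp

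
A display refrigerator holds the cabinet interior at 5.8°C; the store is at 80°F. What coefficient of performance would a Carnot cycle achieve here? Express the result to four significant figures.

In absolute terms T_C = 278.95 K and T_H = 299.82 K, so ΔT = 20.87 K.
For a reversible cycle, COP_Carnot = T_C/ΔT = 278.95/20.87 = 13.37.

13.37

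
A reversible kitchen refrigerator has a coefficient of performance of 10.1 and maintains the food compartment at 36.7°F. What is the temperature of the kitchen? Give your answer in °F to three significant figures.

COP_R = T_C/(T_H − T_C) gives T_H − T_C = T_C/COP.
With T_C = 275.76 K, T_H = 275.76 × (1 + 1/10.1) = 303.06 K.
Converting, 303.06 K = 85.85°F.

85.8 °F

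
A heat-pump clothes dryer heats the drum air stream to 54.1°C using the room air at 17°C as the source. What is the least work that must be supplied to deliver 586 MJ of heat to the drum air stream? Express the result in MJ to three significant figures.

In absolute terms T_C = 290.15 K and T_H = 327.25 K, so ΔT = 37.10 K.
The reversible limit is COP_HP = T_H/ΔT = 8.821, so W_min = Q_H/COP = Q_H·ΔT/T_H.
W_min = 586.0 × 37.10/327.25 = 66.43 MJ.

66.4 MJ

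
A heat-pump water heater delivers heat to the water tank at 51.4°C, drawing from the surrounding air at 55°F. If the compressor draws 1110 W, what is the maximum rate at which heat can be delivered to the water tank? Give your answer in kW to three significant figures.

9.33 kW

In absolute terms T_C = 285.93 K and T_H = 324.55 K, so ΔT = 38.62 K.
COP_Carnot = T_H/ΔT = 324.55/38.62 = 8.403.
Q̇_max = COP_Carnot × Ẇ = 8.403 × 1110 W = 9328 W = 9.328 kW.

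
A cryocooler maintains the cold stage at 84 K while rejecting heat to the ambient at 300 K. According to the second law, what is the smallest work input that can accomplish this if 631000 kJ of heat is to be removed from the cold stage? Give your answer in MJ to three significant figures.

1620 MJ

The reservoir spacing is ΔT = 300 − 84 = 216.0 K.
The reversible limit is COP_R = T_C/ΔT = 0.3889, so W_min = Q_C/COP = Q_C·ΔT/T_C.
W_min = 631000 × 216.0/84.00 = 1623000 kJ = 1623 MJ.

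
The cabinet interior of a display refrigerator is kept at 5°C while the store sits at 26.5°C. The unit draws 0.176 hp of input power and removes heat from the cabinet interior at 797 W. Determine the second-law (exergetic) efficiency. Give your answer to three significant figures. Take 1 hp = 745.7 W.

0.469

Converting, Q̇_C = 797.0 W = 1.069 hp, so COP_actual = Q̇_C/Ẇ = 1.069/0.1760 = 6.073.
In absolute terms T_C = 278.15 K and T_H = 299.65 K, so ΔT = 21.50 K.
COP_Carnot = T_C/ΔT = 278.15/21.50 = 12.94.
η_II = COP_actual/COP_Carnot = 6.073/12.94 = 0.4694.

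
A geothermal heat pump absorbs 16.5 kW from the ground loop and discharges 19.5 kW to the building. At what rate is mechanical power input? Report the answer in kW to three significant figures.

For a cyclic device the first law requires Q̇_H = Q̇_C + Ẇ.
Ẇ = Q̇_H − Q̇_C = 3.000 kW.

3.00 kW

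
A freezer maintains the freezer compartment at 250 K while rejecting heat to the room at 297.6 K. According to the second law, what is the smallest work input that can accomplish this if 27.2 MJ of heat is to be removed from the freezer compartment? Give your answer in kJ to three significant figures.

5180 kJ

The reservoir spacing is ΔT = 297.6 − 250 = 47.60 K.
The reversible limit is COP_R = T_C/ΔT = 5.252, so W_min = Q_C/COP = Q_C·ΔT/T_C.
W_min = 27.20 × 47.60/250.00 = 5.179 MJ = 5179 kJ.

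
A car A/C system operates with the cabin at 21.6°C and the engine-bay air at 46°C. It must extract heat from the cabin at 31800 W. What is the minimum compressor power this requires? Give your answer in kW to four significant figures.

In absolute terms T_C = 294.75 K and T_H = 319.15 K, so ΔT = 24.40 K.
COP_Carnot = T_C/ΔT = 294.75/24.40 = 12.08.
Ẇ_min = Q̇/COP_Carnot = 31800/12.08 = 2632 W = 2.632 kW.

2.632 kW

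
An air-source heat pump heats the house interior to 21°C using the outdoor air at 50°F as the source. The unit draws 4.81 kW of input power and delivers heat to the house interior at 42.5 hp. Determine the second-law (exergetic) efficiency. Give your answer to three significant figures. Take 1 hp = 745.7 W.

0.246

Converting, Q̇_H = 42.50 hp = 31.69 kW, so COP_actual = Q̇_H/Ẇ = 31.69/4.810 = 6.589.
In absolute terms T_C = 283.15 K and T_H = 294.15 K, so ΔT = 11.00 K.
COP_Carnot = T_H/ΔT = 294.15/11.00 = 26.74.
η_II = COP_actual/COP_Carnot = 6.589/26.74 = 0.2464.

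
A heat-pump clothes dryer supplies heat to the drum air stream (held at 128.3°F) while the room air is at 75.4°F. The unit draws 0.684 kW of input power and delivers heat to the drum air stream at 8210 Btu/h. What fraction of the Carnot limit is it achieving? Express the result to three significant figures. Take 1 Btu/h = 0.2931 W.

0.317

Converting, Q̇_H = 8210 Btu/h = 2.406 kW, so COP_actual = Q̇_H/Ẇ = 2.406/0.6840 = 3.518.
In absolute terms T_C = 297.26 K and T_H = 326.65 K, so ΔT = 29.39 K.
COP_Carnot = T_H/ΔT = 326.65/29.39 = 11.11.
η_II = COP_actual/COP_Carnot = 3.518/11.11 = 0.3165.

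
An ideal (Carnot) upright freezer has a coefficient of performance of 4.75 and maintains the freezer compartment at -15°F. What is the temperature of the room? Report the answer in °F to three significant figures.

78.6 °F

COP_R = T_C/(T_H − T_C) gives T_H − T_C = T_C/COP.
With T_C = 247.04 K, T_H = 247.04 × (1 + 1/4.75) = 299.05 K.
Converting, 299.05 K = 78.61°F.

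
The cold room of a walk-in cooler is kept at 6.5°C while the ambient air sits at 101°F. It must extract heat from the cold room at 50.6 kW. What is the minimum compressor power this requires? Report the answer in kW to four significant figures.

5.760 kW

In absolute terms T_C = 279.65 K and T_H = 311.48 K, so ΔT = 31.83 K.
COP_Carnot = T_C/ΔT = 279.65/31.83 = 8.785.
Ẇ_min = Q̇/COP_Carnot = 50.60/8.785 = 5.760 kW.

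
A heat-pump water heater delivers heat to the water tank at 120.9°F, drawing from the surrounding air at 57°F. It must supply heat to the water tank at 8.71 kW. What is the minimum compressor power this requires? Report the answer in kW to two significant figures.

In absolute terms T_C = 287.04 K and T_H = 322.54 K, so ΔT = 35.50 K.
COP_Carnot = T_H/ΔT = 322.54/35.50 = 9.086.
Ẇ_min = Q̇/COP_Carnot = 8.710/9.086 = 0.9587 kW.

0.96 kW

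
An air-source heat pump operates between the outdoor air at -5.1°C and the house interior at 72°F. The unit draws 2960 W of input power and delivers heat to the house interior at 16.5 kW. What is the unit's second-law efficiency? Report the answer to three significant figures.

Converting, Q̇_H = 16.50 kW = 16500 W, so COP_actual = Q̇_H/Ẇ = 16500/2960 = 5.574.
In absolute terms T_C = 268.05 K and T_H = 295.37 K, so ΔT = 27.32 K.
COP_Carnot = T_H/ΔT = 295.37/27.32 = 10.81.
η_II = COP_actual/COP_Carnot = 5.574/10.81 = 0.5156.

0.516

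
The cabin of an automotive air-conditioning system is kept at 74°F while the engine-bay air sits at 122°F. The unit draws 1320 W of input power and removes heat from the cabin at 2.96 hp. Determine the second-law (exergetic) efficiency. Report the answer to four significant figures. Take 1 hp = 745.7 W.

Converting, Q̇_C = 2.960 hp = 2207 W, so COP_actual = Q̇_C/Ẇ = 2207/1320 = 1.672.
In absolute terms T_C = 296.48 K and T_H = 323.15 K, so ΔT = 26.67 K.
COP_Carnot = T_C/ΔT = 296.48/26.67 = 11.12.
η_II = COP_actual/COP_Carnot = 1.672/11.12 = 0.1504.

0.1504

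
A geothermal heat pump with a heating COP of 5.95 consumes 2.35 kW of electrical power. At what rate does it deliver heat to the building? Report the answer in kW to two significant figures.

14 kW

Q̇_H = COP_HP × Ẇ = 5.95 × 2.350 = 13.98 kW.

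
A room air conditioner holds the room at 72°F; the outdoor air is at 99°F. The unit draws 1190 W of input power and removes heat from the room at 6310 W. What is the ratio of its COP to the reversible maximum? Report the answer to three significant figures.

COP_actual = Q̇_C/Ẇ = 6310/1190 = 5.303.
In absolute terms T_C = 295.37 K and T_H = 310.37 K, so ΔT = 15.00 K.
COP_Carnot = T_C/ΔT = 295.37/15.00 = 19.69.
η_II = COP_actual/COP_Carnot = 5.303/19.69 = 0.2693.

0.269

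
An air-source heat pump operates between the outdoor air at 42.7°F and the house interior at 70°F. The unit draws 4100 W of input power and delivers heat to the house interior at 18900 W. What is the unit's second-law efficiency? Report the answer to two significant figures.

COP_actual = Q̇_H/Ẇ = 18900/4100 = 4.610.
In absolute terms T_C = 279.09 K and T_H = 294.26 K, so ΔT = 15.17 K.
COP_Carnot = T_H/ΔT = 294.26/15.17 = 19.40.
η_II = COP_actual/COP_Carnot = 4.610/19.40 = 0.2376.

0.24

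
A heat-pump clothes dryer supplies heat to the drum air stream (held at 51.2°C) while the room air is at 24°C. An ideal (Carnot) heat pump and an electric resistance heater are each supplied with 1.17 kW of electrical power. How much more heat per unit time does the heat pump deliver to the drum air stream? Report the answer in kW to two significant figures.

13 kW

In absolute terms T_C = 297.15 K and T_H = 324.35 K, so ΔT = 27.20 K.
COP_Carnot = T_H/ΔT = 324.35/27.20 = 11.92.
The heat pump delivers Q̇_H = COP × Ẇ = 13.95 kW; the resistance heater delivers Ẇ = 1.170 kW.
Extra = (COP − 1)·Ẇ = 12.78 kW.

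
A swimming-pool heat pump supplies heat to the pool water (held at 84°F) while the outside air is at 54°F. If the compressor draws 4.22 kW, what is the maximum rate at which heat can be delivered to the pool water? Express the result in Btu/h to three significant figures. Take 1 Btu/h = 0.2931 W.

In absolute terms T_C = 285.37 K and T_H = 302.04 K, so ΔT = 16.67 K.
COP_Carnot = T_H/ΔT = 302.04/16.67 = 18.12.
Q̇_max = COP_Carnot × Ẇ = 18.12 × 4.220 kW = 76.48 kW = 260900 Btu/h.

261000 Btu/h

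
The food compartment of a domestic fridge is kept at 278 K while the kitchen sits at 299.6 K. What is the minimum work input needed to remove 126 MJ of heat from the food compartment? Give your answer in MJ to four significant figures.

The reservoir spacing is ΔT = 299.6 − 278 = 21.60 K.
The reversible limit is COP_R = T_C/ΔT = 12.87, so W_min = Q_C/COP = Q_C·ΔT/T_C.
W_min = 126.0 × 21.60/278.00 = 9.790 MJ.

9.790 MJ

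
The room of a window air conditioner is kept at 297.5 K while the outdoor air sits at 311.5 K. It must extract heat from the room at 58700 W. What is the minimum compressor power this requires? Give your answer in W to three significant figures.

The reservoir spacing is ΔT = 311.5 − 297.5 = 14.00 K.
COP_Carnot = T_C/ΔT = 297.50/14.00 = 21.25.
Ẇ_min = Q̇/COP_Carnot = 58700/21.25 = 2762 W.

2760 W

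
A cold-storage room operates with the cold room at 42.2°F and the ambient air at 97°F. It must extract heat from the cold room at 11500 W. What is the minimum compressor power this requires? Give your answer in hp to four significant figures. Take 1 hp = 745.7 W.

In absolute terms T_C = 278.82 K and T_H = 309.26 K, so ΔT = 30.44 K.
COP_Carnot = T_C/ΔT = 278.82/30.44 = 9.158.
Ẇ_min = Q̇/COP_Carnot = 11500/9.158 = 1256 W = 1.684 hp.

1.684 hp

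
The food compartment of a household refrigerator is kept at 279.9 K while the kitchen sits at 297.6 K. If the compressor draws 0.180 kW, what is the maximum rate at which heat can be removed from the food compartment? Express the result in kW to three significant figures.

2.85 kW

The reservoir spacing is ΔT = 297.6 − 279.9 = 17.70 K.
COP_Carnot = T_C/ΔT = 279.90/17.70 = 15.81.
Q̇_max = COP_Carnot × Ẇ = 15.81 × 0.1800 kW = 2.846 kW.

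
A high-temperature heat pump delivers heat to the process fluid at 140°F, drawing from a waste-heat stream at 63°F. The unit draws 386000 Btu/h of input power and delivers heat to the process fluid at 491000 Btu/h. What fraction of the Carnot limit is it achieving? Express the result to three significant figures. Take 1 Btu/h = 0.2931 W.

0.163

COP_actual = Q̇_H/Ẇ = 491000/386000 = 1.272.
In absolute terms T_C = 290.37 K and T_H = 333.15 K, so ΔT = 42.78 K.
COP_Carnot = T_H/ΔT = 333.15/42.78 = 7.788.
η_II = COP_actual/COP_Carnot = 1.272/7.788 = 0.1633.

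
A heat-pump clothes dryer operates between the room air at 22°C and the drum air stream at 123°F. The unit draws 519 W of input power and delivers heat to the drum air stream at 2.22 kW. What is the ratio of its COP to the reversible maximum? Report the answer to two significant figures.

Converting, Q̇_H = 2.220 kW = 2220 W, so COP_actual = Q̇_H/Ẇ = 2220/519.0 = 4.277.
In absolute terms T_C = 295.15 K and T_H = 323.71 K, so ΔT = 28.56 K.
COP_Carnot = T_H/ΔT = 323.71/28.56 = 11.34.
η_II = COP_actual/COP_Carnot = 4.277/11.34 = 0.3773.

0.38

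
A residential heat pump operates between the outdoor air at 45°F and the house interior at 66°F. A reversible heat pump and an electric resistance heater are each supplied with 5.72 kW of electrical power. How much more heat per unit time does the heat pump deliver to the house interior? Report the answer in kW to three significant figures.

137 kW

In absolute terms T_C = 280.37 K and T_H = 292.04 K, so ΔT = 11.67 K.
COP_Carnot = T_H/ΔT = 292.04/11.67 = 25.03.
The heat pump delivers Q̇_H = COP × Ẇ = 143.2 kW; the resistance heater delivers Ẇ = 5.720 kW.
Extra = (COP − 1)·Ẇ = 137.5 kW.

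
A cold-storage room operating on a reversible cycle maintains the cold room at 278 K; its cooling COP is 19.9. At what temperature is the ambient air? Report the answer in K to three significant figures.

COP_R = T_C/(T_H − T_C) gives T_H − T_C = T_C/COP.
With T_C = 278.00 K, T_H = 278.00 × (1 + 1/19.9) = 291.97 K.

292 K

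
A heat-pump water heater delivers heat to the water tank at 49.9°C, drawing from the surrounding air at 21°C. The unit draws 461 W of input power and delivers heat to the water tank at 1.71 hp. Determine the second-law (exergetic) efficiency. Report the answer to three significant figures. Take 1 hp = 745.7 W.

0.247

Converting, Q̇_H = 1.710 hp = 1275 W, so COP_actual = Q̇_H/Ẇ = 1275/461.0 = 2.766.
In absolute terms T_C = 294.15 K and T_H = 323.05 K, so ΔT = 28.90 K.
COP_Carnot = T_H/ΔT = 323.05/28.90 = 11.18.
η_II = COP_actual/COP_Carnot = 2.766/11.18 = 0.2474.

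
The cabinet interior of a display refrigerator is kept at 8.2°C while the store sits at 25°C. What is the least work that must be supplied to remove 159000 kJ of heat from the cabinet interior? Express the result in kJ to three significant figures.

9490 kJ

In absolute terms T_C = 281.35 K and T_H = 298.15 K, so ΔT = 16.80 K.
The reversible limit is COP_R = T_C/ΔT = 16.75, so W_min = Q_C/COP = Q_C·ΔT/T_C.
W_min = 159000 × 16.80/281.35 = 9494 kJ.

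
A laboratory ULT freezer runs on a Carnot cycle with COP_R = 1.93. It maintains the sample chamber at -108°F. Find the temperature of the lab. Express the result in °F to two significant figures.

74 °F

COP_R = T_C/(T_H − T_C) gives T_H − T_C = T_C/COP.
With T_C = 195.37 K, T_H = 195.37 × (1 + 1/1.93) = 296.60 K.
Converting, 296.60 K = 74.21°F.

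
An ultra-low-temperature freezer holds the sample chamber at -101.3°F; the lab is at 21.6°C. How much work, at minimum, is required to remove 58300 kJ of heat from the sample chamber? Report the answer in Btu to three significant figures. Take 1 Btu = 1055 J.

In absolute terms T_C = 199.09 K and T_H = 294.75 K, so ΔT = 95.66 K.
The reversible limit is COP_R = T_C/ΔT = 2.081, so W_min = Q_C/COP = Q_C·ΔT/T_C.
W_min = 58300 × 95.66/199.09 = 28010 kJ = 26550 Btu.

26600 Btu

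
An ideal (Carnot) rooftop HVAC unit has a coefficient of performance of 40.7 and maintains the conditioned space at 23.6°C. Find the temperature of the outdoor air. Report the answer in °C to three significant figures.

30.9 °C

COP_R = T_C/(T_H − T_C) gives T_H − T_C = T_C/COP.
With T_C = 296.75 K, T_H = 296.75 × (1 + 1/40.7) = 304.04 K.
Converting, 304.04 K = 30.89°C.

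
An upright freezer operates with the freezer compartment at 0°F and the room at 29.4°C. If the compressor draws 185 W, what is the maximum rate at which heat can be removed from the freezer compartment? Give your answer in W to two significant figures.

1000 W

In absolute terms T_C = 255.37 K and T_H = 302.55 K, so ΔT = 47.18 K.
COP_Carnot = T_C/ΔT = 255.37/47.18 = 5.413.
Q̇_max = COP_Carnot × Ẇ = 5.413 × 185.0 W = 1001 W.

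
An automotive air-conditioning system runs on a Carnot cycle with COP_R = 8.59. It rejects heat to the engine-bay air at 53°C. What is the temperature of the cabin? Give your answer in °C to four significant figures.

18.99 °C

For a Carnot refrigerator COP_R = T_C/(T_H − T_C), so T_C = COP·T_H/(1 + COP).
With T_H = 326.15 K, T_C = 8.59 × 326.15/9.590 = 292.14 K.
Converting, 292.14 K = 18.99°C.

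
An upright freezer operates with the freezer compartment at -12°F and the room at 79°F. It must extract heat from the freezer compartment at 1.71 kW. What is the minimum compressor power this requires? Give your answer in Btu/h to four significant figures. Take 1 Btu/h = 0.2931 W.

In absolute terms T_C = 248.71 K and T_H = 299.26 K, so ΔT = 50.56 K.
COP_Carnot = T_C/ΔT = 248.71/50.56 = 4.919.
Ẇ_min = Q̇/COP_Carnot = 1.710/4.919 = 0.3476 kW = 1186 Btu/h.

1186 Btu/h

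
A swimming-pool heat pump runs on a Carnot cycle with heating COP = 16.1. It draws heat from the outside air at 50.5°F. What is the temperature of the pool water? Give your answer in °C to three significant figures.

COP_HP = T_H/(T_H − T_C) rearranges to T_H = COP·T_C/(COP − 1).
With T_C = 283.43 K, T_H = 16.1 × 283.43/15.10 = 302.20 K.
Converting, 302.20 K = 29.05°C.

29.0 °C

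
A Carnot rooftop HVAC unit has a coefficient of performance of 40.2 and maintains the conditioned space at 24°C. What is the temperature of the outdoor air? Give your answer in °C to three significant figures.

31.4 °C

COP_R = T_C/(T_H − T_C) gives T_H − T_C = T_C/COP.
With T_C = 297.15 K, T_H = 297.15 × (1 + 1/40.2) = 304.54 K.
Converting, 304.54 K = 31.39°C.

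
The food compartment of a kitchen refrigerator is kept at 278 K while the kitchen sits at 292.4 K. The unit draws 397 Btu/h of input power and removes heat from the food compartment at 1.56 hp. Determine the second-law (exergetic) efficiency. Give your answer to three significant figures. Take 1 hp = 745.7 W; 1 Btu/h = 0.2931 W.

0.518

Converting, Q̇_C = 1.560 hp = 3969 Btu/h, so COP_actual = Q̇_C/Ẇ = 3969/397.0 = 9.997.
The reservoir spacing is ΔT = 292.4 − 278 = 14.40 K.
COP_Carnot = T_C/ΔT = 278.00/14.40 = 19.31.
η_II = COP_actual/COP_Carnot = 9.997/19.31 = 0.5178.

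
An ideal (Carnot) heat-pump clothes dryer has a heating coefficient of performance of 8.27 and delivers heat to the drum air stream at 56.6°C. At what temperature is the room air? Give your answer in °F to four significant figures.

COP_HP = T_H/(T_H − T_C) gives T_H − T_C = T_H/COP.
With T_H = 329.75 K, T_C = 329.75 × (1 − 1/8.27) = 289.88 K.
Converting, 289.88 K = 62.11°F.

62.11 °F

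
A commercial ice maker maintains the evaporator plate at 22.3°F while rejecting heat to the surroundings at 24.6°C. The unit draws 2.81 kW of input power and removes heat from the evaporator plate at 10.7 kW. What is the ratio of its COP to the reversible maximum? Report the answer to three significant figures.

0.426

COP_actual = Q̇_C/Ẇ = 10.70/2.810 = 3.808.
In absolute terms T_C = 267.76 K and T_H = 297.75 K, so ΔT = 29.99 K.
COP_Carnot = T_C/ΔT = 267.76/29.99 = 8.929.
η_II = COP_actual/COP_Carnot = 3.808/8.929 = 0.4265.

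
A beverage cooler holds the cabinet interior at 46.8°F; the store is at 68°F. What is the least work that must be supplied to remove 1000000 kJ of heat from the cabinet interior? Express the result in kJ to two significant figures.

In absolute terms T_C = 281.37 K and T_H = 293.15 K, so ΔT = 11.78 K.
The reversible limit is COP_R = T_C/ΔT = 23.89, so W_min = Q_C/COP = Q_C·ΔT/T_C.
W_min = 1000000 × 11.78/281.37 = 41860 kJ.

42000 kJ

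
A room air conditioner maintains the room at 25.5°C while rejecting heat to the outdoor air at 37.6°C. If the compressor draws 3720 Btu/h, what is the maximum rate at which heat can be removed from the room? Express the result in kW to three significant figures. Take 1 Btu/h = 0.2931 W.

26.9 kW

In absolute terms T_C = 298.65 K and T_H = 310.75 K, so ΔT = 12.10 K.
COP_Carnot = T_C/ΔT = 298.65/12.10 = 24.68.
Q̇_max = COP_Carnot × Ẇ = 24.68 × 3720 Btu/h = 91820 Btu/h = 26.91 kW.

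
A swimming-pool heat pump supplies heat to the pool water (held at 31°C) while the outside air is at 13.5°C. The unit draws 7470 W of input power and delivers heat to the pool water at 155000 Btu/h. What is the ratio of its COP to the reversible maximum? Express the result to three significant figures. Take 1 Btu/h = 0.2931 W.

Converting, Q̇_H = 155000 Btu/h = 45430 W, so COP_actual = Q̇_H/Ẇ = 45430/7470 = 6.082.
In absolute terms T_C = 286.65 K and T_H = 304.15 K, so ΔT = 17.50 K.
COP_Carnot = T_H/ΔT = 304.15/17.50 = 17.38.
η_II = COP_actual/COP_Carnot = 6.082/17.38 = 0.3499.

0.350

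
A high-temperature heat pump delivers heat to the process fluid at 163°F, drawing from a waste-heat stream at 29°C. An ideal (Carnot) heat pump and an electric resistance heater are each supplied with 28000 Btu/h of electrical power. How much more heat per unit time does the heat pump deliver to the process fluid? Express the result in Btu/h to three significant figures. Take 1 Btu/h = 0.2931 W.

In absolute terms T_C = 302.15 K and T_H = 345.93 K, so ΔT = 43.78 K.
COP_Carnot = T_H/ΔT = 345.93/43.78 = 7.902.
The heat pump delivers Q̇_H = COP × Ẇ = 221300 Btu/h; the resistance heater delivers Ẇ = 28000 Btu/h.
Extra = (COP − 1)·Ẇ = 193300 Btu/h.

193000 Btu/h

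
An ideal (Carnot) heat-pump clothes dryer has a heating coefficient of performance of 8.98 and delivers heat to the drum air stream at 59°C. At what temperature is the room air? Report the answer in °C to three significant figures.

COP_HP = T_H/(T_H − T_C) gives T_H − T_C = T_H/COP.
With T_H = 332.15 K, T_C = 332.15 × (1 − 1/8.98) = 295.16 K.
Converting, 295.16 K = 22.01°C.

22.0 °C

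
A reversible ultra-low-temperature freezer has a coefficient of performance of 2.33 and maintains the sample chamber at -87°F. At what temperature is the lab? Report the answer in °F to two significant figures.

73 °F

COP_R = T_C/(T_H − T_C) gives T_H − T_C = T_C/COP.
With T_C = 207.04 K, T_H = 207.04 × (1 + 1/2.33) = 295.90 K.
Converting, 295.90 K = 72.94°F.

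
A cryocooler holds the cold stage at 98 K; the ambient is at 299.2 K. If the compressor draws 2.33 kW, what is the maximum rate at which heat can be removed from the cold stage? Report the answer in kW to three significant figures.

The reservoir spacing is ΔT = 299.2 − 98 = 201.2 K.
COP_Carnot = T_C/ΔT = 98.00/201.2 = 0.4871.
Q̇_max = COP_Carnot × Ẇ = 0.4871 × 2.330 kW = 1.135 kW.

1.13 kW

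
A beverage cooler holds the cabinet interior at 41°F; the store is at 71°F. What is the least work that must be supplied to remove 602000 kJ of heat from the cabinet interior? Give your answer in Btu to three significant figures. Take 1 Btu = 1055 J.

34200 Btu

In absolute terms T_C = 278.15 K and T_H = 294.82 K, so ΔT = 16.67 K.
The reversible limit is COP_R = T_C/ΔT = 16.69, so W_min = Q_C/COP = Q_C·ΔT/T_C.
W_min = 602000 × 16.67/278.15 = 36070 kJ = 34190 Btu.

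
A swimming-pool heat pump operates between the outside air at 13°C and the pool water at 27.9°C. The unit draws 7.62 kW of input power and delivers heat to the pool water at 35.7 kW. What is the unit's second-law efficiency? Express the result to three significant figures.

COP_actual = Q̇_H/Ẇ = 35.70/7.620 = 4.685.
In absolute terms T_C = 286.15 K and T_H = 301.05 K, so ΔT = 14.90 K.
COP_Carnot = T_H/ΔT = 301.05/14.90 = 20.20.
η_II = COP_actual/COP_Carnot = 4.685/20.20 = 0.2319.

0.232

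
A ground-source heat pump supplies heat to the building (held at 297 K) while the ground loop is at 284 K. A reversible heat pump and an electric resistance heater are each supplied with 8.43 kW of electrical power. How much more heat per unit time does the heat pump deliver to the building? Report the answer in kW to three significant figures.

184 kW

The reservoir spacing is ΔT = 297 − 284 = 13.00 K.
COP_Carnot = T_H/ΔT = 297.00/13.00 = 22.85.
The heat pump delivers Q̇_H = COP × Ẇ = 192.6 kW; the resistance heater delivers Ẇ = 8.430 kW.
Extra = (COP − 1)·Ẇ = 184.2 kW.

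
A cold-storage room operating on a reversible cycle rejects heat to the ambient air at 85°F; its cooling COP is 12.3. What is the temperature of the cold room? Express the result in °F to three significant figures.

44.0 °F

For a Carnot refrigerator COP_R = T_C/(T_H − T_C), so T_C = COP·T_H/(1 + COP).
With T_H = 302.59 K, T_C = 12.3 × 302.59/13.30 = 279.84 K.
Converting, 279.84 K = 44.05°F.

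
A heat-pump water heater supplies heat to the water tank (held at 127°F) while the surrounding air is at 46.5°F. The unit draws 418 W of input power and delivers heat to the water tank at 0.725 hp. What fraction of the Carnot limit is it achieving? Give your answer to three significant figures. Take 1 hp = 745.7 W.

0.177

Converting, Q̇_H = 0.7250 hp = 540.6 W, so COP_actual = Q̇_H/Ẇ = 540.6/418.0 = 1.293.
In absolute terms T_C = 281.21 K and T_H = 325.93 K, so ΔT = 44.72 K.
COP_Carnot = T_H/ΔT = 325.93/44.72 = 7.288.
η_II = COP_actual/COP_Carnot = 1.293/7.288 = 0.1775.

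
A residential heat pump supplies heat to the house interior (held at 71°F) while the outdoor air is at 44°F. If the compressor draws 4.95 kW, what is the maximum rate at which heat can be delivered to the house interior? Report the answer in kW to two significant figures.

97 kW

In absolute terms T_C = 279.82 K and T_H = 294.82 K, so ΔT = 15.00 K.
COP_Carnot = T_H/ΔT = 294.82/15.00 = 19.65.
Q̇_max = COP_Carnot × Ẇ = 19.65 × 4.950 kW = 97.29 kW.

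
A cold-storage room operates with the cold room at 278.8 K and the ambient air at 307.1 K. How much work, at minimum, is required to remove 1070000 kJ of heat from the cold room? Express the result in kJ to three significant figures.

The reservoir spacing is ΔT = 307.1 − 278.8 = 28.30 K.
The reversible limit is COP_R = T_C/ΔT = 9.852, so W_min = Q_C/COP = Q_C·ΔT/T_C.
W_min = 1070000 × 28.30/278.80 = 108600 kJ.

109000 kJ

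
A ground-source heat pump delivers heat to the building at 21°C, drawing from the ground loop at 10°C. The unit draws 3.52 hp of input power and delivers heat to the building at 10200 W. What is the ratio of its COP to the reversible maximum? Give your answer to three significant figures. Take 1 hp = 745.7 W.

Converting, Q̇_H = 10200 W = 13.68 hp, so COP_actual = Q̇_H/Ẇ = 13.68/3.520 = 3.886.
In absolute terms T_C = 283.15 K and T_H = 294.15 K, so ΔT = 11.00 K.
COP_Carnot = T_H/ΔT = 294.15/11.00 = 26.74.
η_II = COP_actual/COP_Carnot = 3.886/26.74 = 0.1453.

0.145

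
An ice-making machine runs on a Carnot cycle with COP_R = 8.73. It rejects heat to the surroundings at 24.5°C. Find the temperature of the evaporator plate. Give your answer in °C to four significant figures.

For a Carnot refrigerator COP_R = T_C/(T_H − T_C), so T_C = COP·T_H/(1 + COP).
With T_H = 297.65 K, T_C = 8.73 × 297.65/9.730 = 267.06 K.
Converting, 267.06 K = -6.09°C.

-6.091 °C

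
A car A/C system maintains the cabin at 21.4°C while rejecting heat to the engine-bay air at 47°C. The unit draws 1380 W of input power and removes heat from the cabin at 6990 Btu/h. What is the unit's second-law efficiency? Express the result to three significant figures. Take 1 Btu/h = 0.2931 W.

Converting, Q̇_C = 6990 Btu/h = 2049 W, so COP_actual = Q̇_C/Ẇ = 2049/1380 = 1.485.
In absolute terms T_C = 294.55 K and T_H = 320.15 K, so ΔT = 25.60 K.
COP_Carnot = T_C/ΔT = 294.55/25.60 = 11.51.
η_II = COP_actual/COP_Carnot = 1.485/11.51 = 0.1290.

0.129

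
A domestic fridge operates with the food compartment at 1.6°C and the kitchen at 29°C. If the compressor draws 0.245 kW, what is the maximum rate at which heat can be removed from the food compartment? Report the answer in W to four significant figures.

2457 W

In absolute terms T_C = 274.75 K and T_H = 302.15 K, so ΔT = 27.40 K.
COP_Carnot = T_C/ΔT = 274.75/27.40 = 10.03.
Q̇_max = COP_Carnot × Ẇ = 10.03 × 0.2450 kW = 2.457 kW = 2457 W.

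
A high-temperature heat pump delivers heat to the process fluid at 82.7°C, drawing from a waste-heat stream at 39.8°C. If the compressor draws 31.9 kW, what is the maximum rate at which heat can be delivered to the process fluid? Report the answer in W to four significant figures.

In absolute terms T_C = 312.95 K and T_H = 355.85 K, so ΔT = 42.90 K.
COP_Carnot = T_H/ΔT = 355.85/42.90 = 8.295.
Q̇_max = COP_Carnot × Ẇ = 8.295 × 31.90 kW = 264.6 kW = 264600 W.

264600 W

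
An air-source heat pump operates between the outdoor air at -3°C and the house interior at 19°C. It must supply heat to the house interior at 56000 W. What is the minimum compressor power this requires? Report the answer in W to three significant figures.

4220 W

In absolute terms T_C = 270.15 K and T_H = 292.15 K, so ΔT = 22.00 K.
COP_Carnot = T_H/ΔT = 292.15/22.00 = 13.28.
Ẇ_min = Q̇/COP_Carnot = 56000/13.28 = 4217 W.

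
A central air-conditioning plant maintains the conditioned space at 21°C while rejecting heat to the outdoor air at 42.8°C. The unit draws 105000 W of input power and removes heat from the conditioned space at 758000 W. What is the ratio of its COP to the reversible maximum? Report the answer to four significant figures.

0.5350

COP_actual = Q̇_C/Ẇ = 758000/105000 = 7.219.
In absolute terms T_C = 294.15 K and T_H = 315.95 K, so ΔT = 21.80 K.
COP_Carnot = T_C/ΔT = 294.15/21.80 = 13.49.
η_II = COP_actual/COP_Carnot = 7.219/13.49 = 0.5350.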